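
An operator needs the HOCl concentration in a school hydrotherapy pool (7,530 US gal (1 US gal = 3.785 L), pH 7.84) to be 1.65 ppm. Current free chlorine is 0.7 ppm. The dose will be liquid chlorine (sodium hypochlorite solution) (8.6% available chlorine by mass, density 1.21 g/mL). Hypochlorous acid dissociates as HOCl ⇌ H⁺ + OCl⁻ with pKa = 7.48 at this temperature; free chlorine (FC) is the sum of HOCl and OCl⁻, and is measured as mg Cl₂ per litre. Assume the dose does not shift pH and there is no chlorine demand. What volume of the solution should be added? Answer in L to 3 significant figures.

Volume: 7,530 US gal × 3.785 L/gal = 28,501 L.
[OCl⁻]/[HOCl] = 10^(pH − pKa) = 10^(7.84 − 7.48) = 2.291; fraction as HOCl = 1/(1 + 2.291) = 0.3039.
Free chlorine required for 1.65 ppm HOCl: 1.65 / 0.3039 = 5.43 ppm.
FC to add: 5.43 − 0.7 = 4.73 mg/L as Cl₂.
Cl₂ equivalent: 4.73 mg/L × 28,501 L = 134.8 g.
Product at 8.6% available Cl: 134.8 / 0.086 = 1568 g.
Volume: 1568 g ÷ 1.21 g/mL = 1295 mL.

1.30 L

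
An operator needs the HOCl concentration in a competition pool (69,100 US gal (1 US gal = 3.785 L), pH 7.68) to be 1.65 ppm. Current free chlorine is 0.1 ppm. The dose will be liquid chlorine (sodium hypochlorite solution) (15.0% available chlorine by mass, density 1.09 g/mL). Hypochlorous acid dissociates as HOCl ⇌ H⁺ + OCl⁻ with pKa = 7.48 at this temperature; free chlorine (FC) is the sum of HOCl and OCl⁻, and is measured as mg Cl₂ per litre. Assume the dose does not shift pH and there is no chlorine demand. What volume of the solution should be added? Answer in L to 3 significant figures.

6.66 L

Volume: 69,100 US gal × 3.785 L/gal = 261,544 L.
[OCl⁻]/[HOCl] = 10^(pH − pKa) = 10^(7.68 − 7.48) = 1.585; fraction as HOCl = 1/(1 + 1.585) = 0.3869.
Free chlorine required for 1.65 ppm HOCl: 1.65 / 0.3869 = 4.265 ppm.
FC to add: 4.265 − 0.1 = 4.165 mg/L as Cl₂.
Cl₂ equivalent: 4.165 mg/L × 261,544 L = 1089 g.
Product at 15.0% available Cl: 1089 / 0.15 = 7262 g.
Volume: 7262 g ÷ 1.09 g/mL = 6663 mL.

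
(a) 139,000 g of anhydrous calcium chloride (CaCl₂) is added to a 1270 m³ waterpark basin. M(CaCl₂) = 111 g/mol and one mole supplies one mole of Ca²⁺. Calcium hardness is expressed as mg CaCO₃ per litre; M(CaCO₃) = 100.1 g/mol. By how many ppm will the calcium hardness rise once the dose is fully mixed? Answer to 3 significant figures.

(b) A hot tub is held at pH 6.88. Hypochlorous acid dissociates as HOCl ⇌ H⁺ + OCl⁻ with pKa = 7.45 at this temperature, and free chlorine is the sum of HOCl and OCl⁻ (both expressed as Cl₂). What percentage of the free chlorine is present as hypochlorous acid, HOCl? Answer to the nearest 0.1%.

(a) 98.7 ppm; (b) 78.8%

(a) Volume: 1270 m³ = 1,270,000 L.
(a) Moles of Ca²⁺: 139,000 g ÷ 111 g/mol = 1252 mol.
(a) As CaCO₃: 1252 mol × 100.1 g/mol = 125,400 g.
(a) Rise: 125,400 g / 1,270,000 L × 1000 = 98.7 mg/L.

(b) [OCl⁻]/[HOCl] = 10^(pH − pKa) = 10^(6.88 − 7.45) = 10^-0.57 = 0.2692.
(b) Fraction as HOCl = 1 / (1 + 0.2692) = 0.7879.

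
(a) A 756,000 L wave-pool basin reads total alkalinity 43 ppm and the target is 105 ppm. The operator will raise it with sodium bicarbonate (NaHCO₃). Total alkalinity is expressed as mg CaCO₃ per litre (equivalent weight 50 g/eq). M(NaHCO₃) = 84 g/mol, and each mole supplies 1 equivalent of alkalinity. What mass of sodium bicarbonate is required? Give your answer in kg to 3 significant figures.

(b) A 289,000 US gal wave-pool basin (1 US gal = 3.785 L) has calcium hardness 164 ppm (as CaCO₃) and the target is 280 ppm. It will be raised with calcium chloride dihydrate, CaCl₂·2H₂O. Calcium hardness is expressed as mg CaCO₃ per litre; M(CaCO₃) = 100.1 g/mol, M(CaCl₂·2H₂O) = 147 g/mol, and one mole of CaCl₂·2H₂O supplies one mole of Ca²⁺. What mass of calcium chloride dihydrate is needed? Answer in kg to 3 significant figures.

(a) 78.7 kg; (b) 186 kg

(a) Alkalinity to add: (105 − 43) = 62 mg/L as CaCO₃ × 756,000 L = 46,870 g as CaCO₃.
(a) Equivalents: 46,870 g ÷ 50 g/eq = 937.4 eq.
(a) NaHCO₃ supplies 1 eq per mole → 937.4 mol.
(a) Mass: 937.4 mol × 84 g/mol = 78,740 g.

(b) Volume: 289,000 US gal × 3.785 L/gal = 1,093,865 L.
(b) Hardness to add: (280 − 164) = 116 mg/L as CaCO₃ × 1,093,865 L = 126,900 g as CaCO₃.
(b) Moles of Ca²⁺ (1 mol Ca²⁺ ≡ 1 mol CaCO₃): 126,900 / 100.1 g/mol = 1268 mol.
(b) Mass of CaCl₂·2H₂O: 1268 × 147 = 186,300 g.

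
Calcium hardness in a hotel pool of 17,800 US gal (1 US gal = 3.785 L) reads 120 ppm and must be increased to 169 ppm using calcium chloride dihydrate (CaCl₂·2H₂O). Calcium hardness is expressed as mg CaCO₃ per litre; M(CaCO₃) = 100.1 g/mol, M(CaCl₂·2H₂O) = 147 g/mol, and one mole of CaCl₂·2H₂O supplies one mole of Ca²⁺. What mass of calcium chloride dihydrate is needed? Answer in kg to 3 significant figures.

4.85 kg

Volume: 17,800 US gal × 3.785 L/gal = 67,373 L.
Hardness to add: (169 − 120) = 49 mg/L as CaCO₃ × 67,373 L = 3301 g as CaCO₃.
Moles of Ca²⁺ (1 mol Ca²⁺ ≡ 1 mol CaCO₃): 3301 / 100.1 g/mol = 32.98 mol.
Mass of CaCl₂·2H₂O: 32.98 × 147 = 4848 g.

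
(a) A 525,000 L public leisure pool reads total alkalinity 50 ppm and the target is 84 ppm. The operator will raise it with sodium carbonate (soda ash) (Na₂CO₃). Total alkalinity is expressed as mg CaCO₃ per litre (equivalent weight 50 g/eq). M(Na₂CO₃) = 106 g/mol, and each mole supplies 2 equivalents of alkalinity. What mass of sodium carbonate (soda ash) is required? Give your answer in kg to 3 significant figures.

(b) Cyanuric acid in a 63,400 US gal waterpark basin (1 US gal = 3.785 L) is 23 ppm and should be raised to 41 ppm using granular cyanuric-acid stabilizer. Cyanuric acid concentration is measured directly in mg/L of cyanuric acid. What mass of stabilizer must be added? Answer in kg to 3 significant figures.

(a) 18.9 kg; (b) 4.32 kg

(a) Alkalinity to add: (84 − 50) = 34 mg/L as CaCO₃ × 525,000 L = 17,850 g as CaCO₃.
(a) Equivalents: 17,850 g ÷ 50 g/eq = 357 eq.
(a) Each mole of Na₂CO₃ supplies 2 eq, so 357 / 2 = 178.5 mol.
(a) Mass: 178.5 mol × 106 g/mol = 18,920 g.

(b) Volume: 63,400 US gal × 3.785 L/gal = 239,969 L.
(b) CYA to add: (41 − 23) = 18 mg/L × 239,969 L = 4319 g cyanuric acid.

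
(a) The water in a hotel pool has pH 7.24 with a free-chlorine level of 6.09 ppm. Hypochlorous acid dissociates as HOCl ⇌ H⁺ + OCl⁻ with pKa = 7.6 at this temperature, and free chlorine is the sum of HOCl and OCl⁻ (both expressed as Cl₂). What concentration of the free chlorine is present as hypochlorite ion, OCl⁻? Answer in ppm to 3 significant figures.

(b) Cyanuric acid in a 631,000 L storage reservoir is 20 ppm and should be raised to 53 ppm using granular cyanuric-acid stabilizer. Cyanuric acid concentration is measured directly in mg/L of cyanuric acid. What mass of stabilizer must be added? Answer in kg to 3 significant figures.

(a) 1.85 ppm; (b) 20.8 kg

(a) [OCl⁻]/[HOCl] = 10^(pH − pKa) = 10^(7.24 − 7.6) = 10^-0.36 = 0.4365.
(a) Fraction as HOCl = 1 / (1 + 0.4365) = 0.6961.
(a) OCl⁻ = (1 − 0.6961) × 6.09 ppm = 1.851 ppm.

(b) CYA to add: (53 − 20) = 33 mg/L × 631,000 L = 20,820 g cyanuric acid.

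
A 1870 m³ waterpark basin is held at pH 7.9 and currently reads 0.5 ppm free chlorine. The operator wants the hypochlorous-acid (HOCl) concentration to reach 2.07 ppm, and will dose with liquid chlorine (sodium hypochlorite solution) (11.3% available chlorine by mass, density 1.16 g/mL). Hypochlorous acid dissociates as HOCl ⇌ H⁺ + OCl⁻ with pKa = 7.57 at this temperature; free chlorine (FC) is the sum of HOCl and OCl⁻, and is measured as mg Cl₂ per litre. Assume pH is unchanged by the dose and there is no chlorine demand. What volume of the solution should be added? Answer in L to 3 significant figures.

85.5 L

Volume: 1870 m³ = 1,870,000 L.
[OCl⁻]/[HOCl] = 10^(pH − pKa) = 10^(7.9 − 7.57) = 2.138; fraction as HOCl = 1/(1 + 2.138) = 0.3187.
Free chlorine required for 2.07 ppm HOCl: 2.07 / 0.3187 = 6.496 ppm.
FC to add: 6.496 − 0.5 = 5.996 mg/L as Cl₂.
Cl₂ equivalent: 5.996 mg/L × 1,870,000 L = 11,210 g.
Product at 11.3% available Cl: 11,210 / 0.113 = 99,220 g.
Volume: 99,220 g ÷ 1.16 g/mL = 85,530 mL.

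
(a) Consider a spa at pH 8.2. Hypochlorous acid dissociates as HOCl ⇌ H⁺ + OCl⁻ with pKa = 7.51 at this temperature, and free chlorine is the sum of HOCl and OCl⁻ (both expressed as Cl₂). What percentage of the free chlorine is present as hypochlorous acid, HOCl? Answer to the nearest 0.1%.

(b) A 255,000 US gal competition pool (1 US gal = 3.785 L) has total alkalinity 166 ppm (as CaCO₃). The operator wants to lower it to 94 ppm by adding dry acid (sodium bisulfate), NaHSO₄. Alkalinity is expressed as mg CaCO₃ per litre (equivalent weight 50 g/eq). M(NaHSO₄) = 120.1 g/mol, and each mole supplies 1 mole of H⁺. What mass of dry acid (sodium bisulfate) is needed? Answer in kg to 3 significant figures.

(a) [OCl⁻]/[HOCl] = 10^(pH − pKa) = 10^(8.2 − 7.51) = 10^0.69 = 4.898.
(a) Fraction as HOCl = 1 / (1 + 4.898) = 0.1696.

(b) Volume: 255,000 US gal × 3.785 L/gal = 965,175 L.
(b) Alkalinity to neutralize: (166 − 94) = 72 mg/L as CaCO₃ × 965,175 L = 69,490 g as CaCO₃.
(b) Equivalents of H⁺ required: 69,490 ÷ 50 g/eq = 1390 eq = 1390 mol NaHSO₄.
(b) Mass of NaHSO₄: 1390 × 120.1 = 166,900 g.

(a) 17.0%; (b) 167 kg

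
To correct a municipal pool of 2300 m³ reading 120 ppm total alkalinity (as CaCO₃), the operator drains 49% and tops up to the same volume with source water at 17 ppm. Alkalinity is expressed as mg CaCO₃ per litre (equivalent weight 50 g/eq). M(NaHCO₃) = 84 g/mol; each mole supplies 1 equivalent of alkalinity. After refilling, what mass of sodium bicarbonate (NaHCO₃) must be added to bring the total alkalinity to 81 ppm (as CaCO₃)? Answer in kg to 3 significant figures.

44.3 kg

Volume: 2300 m³ = 2,300,000 L.
After draining 49% and refilling: 120 × 0.51 + 17 × 0.49 = 69.53 ppm.
Deficit to target: 81 − 69.53 = 11.47 mg/L.
As CaCO₃: 11.47 mg/L × 2,300,000 L = 26,380 g; ÷ 50 g/eq ÷ 1 = 527.6 mol NaHCO₃.
Mass: 527.6 × 84 = 44,320 g.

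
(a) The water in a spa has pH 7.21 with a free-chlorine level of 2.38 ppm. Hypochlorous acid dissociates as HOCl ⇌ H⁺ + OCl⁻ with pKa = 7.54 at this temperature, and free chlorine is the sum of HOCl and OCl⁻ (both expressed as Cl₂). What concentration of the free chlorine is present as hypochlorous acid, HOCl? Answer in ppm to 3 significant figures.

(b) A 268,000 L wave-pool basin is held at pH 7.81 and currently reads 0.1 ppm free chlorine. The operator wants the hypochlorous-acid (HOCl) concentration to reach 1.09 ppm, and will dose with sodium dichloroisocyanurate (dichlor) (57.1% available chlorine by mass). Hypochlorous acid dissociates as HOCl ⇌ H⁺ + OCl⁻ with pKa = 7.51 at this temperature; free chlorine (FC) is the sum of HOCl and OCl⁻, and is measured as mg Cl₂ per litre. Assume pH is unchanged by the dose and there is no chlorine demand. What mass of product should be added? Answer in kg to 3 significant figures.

(a) 1.62 ppm; (b) 1.49 kg

(a) [OCl⁻]/[HOCl] = 10^(pH − pKa) = 10^(7.21 − 7.54) = 10^-0.33 = 0.4677.
(a) Fraction as HOCl = 1 / (1 + 0.4677) = 0.6813.
(a) HOCl = 0.6813 × 2.38 ppm = 1.622 ppm.

(b) [OCl⁻]/[HOCl] = 10^(pH − pKa) = 10^(7.81 − 7.51) = 1.995; fraction as HOCl = 1/(1 + 1.995) = 0.3339.
(b) Free chlorine required for 1.09 ppm HOCl: 1.09 / 0.3339 = 3.265 ppm.
(b) FC to add: 3.265 − 0.1 = 3.165 mg/L as Cl₂.
(b) Cl₂ equivalent: 3.165 mg/L × 268,000 L = 848.2 g.
(b) Product at 57.1% available Cl: 848.2 / 0.571 = 1485 g.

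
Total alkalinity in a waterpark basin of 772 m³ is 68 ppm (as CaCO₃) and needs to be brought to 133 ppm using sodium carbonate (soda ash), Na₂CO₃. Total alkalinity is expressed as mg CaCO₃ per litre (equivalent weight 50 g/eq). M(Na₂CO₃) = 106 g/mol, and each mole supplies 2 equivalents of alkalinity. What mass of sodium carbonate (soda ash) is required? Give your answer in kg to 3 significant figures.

Volume: 772 m³ = 772,000 L.
Alkalinity to add: (133 − 68) = 65 mg/L as CaCO₃ × 772,000 L = 50,180 g as CaCO₃.
Equivalents: 50,180 g ÷ 50 g/eq = 1004 eq.
Each mole of Na₂CO₃ supplies 2 eq, so 1004 / 2 = 501.8 mol.
Mass: 501.8 mol × 106 g/mol = 53,190 g.

53.2 kg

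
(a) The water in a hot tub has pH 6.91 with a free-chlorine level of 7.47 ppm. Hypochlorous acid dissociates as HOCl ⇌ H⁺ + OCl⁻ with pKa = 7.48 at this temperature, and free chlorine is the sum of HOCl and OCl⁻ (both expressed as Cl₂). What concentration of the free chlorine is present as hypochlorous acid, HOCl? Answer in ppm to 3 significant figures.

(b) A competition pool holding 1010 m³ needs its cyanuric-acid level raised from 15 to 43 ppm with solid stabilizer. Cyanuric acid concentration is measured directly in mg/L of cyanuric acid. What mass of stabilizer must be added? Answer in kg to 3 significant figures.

(a) [OCl⁻]/[HOCl] = 10^(pH − pKa) = 10^(6.91 − 7.48) = 10^-0.57 = 0.2692.
(a) Fraction as HOCl = 1 / (1 + 0.2692) = 0.7879.
(a) HOCl = 0.7879 × 7.47 ppm = 5.886 ppm.

(b) Volume: 1010 m³ = 1,010,000 L.
(b) CYA to add: (43 − 15) = 28 mg/L × 1,010,000 L = 28,280 g cyanuric acid.

(a) 5.89 ppm; (b) 28.3 kg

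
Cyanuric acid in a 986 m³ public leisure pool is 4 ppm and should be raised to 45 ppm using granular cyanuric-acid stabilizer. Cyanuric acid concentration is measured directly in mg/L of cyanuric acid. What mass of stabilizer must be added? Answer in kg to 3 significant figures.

Volume: 986 m³ = 986,000 L.
CYA to add: (45 − 4) = 41 mg/L × 986,000 L = 40,430 g cyanuric acid.

40.4 kg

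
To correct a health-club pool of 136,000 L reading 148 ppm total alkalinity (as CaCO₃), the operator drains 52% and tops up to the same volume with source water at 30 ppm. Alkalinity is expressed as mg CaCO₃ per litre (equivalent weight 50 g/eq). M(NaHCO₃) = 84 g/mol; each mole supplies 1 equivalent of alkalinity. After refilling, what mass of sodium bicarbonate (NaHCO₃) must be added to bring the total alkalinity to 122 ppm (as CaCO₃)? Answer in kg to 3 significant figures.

8.08 kg

After draining 52% and refilling: 148 × 0.48 + 30 × 0.52 = 86.64 ppm.
Deficit to target: 122 − 86.64 = 35.36 mg/L.
As CaCO₃: 35.36 mg/L × 136,000 L = 4809 g; ÷ 50 g/eq ÷ 1 = 96.18 mol NaHCO₃.
Mass: 96.18 × 84 = 8079 g.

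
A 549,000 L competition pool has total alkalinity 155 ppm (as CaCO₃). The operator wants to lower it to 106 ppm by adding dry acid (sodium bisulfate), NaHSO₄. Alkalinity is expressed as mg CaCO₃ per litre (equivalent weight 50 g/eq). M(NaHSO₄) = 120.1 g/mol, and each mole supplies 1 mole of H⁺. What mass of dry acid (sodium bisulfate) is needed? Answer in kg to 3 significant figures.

64.6 kg

Alkalinity to neutralize: (155 − 106) = 49 mg/L as CaCO₃ × 549,000 L = 26,900 g as CaCO₃.
Equivalents of H⁺ required: 26,900 ÷ 50 g/eq = 538 eq = 538 mol NaHSO₄.
Mass of NaHSO₄: 538 × 120.1 = 64,620 g.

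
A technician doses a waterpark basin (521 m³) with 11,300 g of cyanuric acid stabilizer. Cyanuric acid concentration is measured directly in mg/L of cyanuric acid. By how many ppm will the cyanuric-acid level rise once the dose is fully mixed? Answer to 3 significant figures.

21.7 ppm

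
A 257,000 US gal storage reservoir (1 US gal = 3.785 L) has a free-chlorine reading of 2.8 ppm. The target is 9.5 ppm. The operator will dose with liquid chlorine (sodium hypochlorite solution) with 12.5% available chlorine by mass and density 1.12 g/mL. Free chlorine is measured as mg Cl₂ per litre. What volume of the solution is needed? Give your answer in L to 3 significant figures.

46.6 L

Volume: 257,000 US gal × 3.785 L/gal = 972,745 L.
Chlorine deficit: 9.5 − 2.8 = 6.7 ppm = 6.7 mg/L as Cl₂.
Cl₂ equivalent needed: 6.7 mg/L × 972,745 L = 6,517,000 mg = 6517 g.
Product at 12.5% available chlorine: 6517 / 0.125 = 52,140 g.
Volume at density 1.12 g/mL: 52,140 g ÷ 1.12 g/mL = 46,550 mL.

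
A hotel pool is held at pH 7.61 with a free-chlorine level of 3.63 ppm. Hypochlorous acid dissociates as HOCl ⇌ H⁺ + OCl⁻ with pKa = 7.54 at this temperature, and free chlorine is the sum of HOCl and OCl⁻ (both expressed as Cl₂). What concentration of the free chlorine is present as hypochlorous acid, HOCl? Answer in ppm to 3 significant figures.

1.67 ppm

[OCl⁻]/[HOCl] = 10^(pH − pKa) = 10^(7.61 − 7.54) = 10^0.07 = 1.175.
Fraction as HOCl = 1 / (1 + 1.175) = 0.4598.
HOCl = 0.4598 × 3.63 ppm = 1.669 ppm.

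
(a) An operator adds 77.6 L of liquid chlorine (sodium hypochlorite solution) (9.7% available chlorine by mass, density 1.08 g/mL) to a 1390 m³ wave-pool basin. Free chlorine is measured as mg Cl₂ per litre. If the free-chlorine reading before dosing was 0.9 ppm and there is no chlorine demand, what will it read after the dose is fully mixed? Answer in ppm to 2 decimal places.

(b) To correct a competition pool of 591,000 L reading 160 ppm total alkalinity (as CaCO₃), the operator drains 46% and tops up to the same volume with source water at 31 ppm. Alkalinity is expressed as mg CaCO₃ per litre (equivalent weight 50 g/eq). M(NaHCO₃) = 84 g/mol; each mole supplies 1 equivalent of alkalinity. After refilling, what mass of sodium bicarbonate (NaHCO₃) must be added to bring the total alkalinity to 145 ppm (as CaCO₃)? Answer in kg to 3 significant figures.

(a) 6.75 ppm; (b) 44.0 kg

(a) Volume: 1390 m³ = 1,390,000 L.
(a) Mass of solution: 77.6 L × 1000 mL/L × 1.08 g/mL = 83,810 g.
(a) Available chlorine delivered: 83,810 g × 0.097 = 8129 g as Cl₂.
(a) Concentration rise: 8129 g / 1,390,000 L = 5.848 mg/L = 5.85 ppm.
(a) Final FC: 0.9 + 5.85 = 6.75 ppm.

(b) After draining 46% and refilling: 160 × 0.54 + 31 × 0.46 = 100.66 ppm.
(b) Deficit to target: 145 − 100.66 = 44.34 mg/L.
(b) As CaCO₃: 44.34 mg/L × 591,000 L = 26,200 g; ÷ 50 g/eq ÷ 1 = 524.1 mol NaHCO₃.
(b) Mass: 524.1 × 84 = 44,020 g.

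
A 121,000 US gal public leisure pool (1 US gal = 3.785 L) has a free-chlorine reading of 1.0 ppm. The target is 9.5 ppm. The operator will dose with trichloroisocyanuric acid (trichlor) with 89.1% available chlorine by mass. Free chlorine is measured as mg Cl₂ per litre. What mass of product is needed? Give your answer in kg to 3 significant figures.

4.37 kg

Volume: 121,000 US gal × 3.785 L/gal = 457,985 L.
Chlorine deficit: 9.5 − 1.0 = 8.5 ppm = 8.5 mg/L as Cl₂.
Cl₂ equivalent needed: 8.5 mg/L × 457,985 L = 3,893,000 mg = 3893 g.
Product at 89.1% available chlorine: 3893 / 0.891 = 4369 g.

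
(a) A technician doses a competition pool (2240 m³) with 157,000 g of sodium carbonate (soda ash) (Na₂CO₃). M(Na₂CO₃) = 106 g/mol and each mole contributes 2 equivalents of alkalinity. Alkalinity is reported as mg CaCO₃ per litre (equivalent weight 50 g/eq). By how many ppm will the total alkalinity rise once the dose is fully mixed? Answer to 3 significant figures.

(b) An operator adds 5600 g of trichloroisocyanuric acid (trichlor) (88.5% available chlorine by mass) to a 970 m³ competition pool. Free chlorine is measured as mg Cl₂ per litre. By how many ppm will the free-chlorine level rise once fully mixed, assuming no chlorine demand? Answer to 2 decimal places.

(a) 66.1 ppm; (b) 5.11 ppm

(a) Volume: 2240 m³ = 2,240,000 L.
(a) Moles of Na₂CO₃: 157,000 g ÷ 106 g/mol = 1481 mol → 2962 eq of alkalinity.
(a) As CaCO₃: 2962 eq × 50 g/eq = 148,100 g.
(a) Rise: 148,100 g / 2,240,000 L × 1000 = 66.12 mg/L.

(b) Volume: 970 m³ = 970,000 L.
(b) Available chlorine delivered: 5600 g × 0.885 = 4956 g as Cl₂.
(b) Concentration rise: 4956 g / 970,000 L = 5.109 mg/L = 5.11 ppm.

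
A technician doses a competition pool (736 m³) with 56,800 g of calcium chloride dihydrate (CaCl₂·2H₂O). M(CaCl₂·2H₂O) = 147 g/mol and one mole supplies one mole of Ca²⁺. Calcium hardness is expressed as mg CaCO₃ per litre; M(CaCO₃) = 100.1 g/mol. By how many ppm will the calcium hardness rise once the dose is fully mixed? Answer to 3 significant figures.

Volume: 736 m³ = 736,000 L.
Moles of Ca²⁺: 56,800 g ÷ 147 g/mol = 386.4 mol.
As CaCO₃: 386.4 mol × 100.1 g/mol = 38,680 g.
Rise: 38,680 g / 736,000 L × 1000 = 52.55 mg/L.

52.6 ppm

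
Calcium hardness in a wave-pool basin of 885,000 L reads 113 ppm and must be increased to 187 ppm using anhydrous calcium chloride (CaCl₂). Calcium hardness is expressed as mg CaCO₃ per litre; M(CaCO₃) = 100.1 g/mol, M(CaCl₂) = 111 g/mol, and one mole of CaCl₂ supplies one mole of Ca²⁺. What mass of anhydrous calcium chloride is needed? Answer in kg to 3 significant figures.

72.6 kg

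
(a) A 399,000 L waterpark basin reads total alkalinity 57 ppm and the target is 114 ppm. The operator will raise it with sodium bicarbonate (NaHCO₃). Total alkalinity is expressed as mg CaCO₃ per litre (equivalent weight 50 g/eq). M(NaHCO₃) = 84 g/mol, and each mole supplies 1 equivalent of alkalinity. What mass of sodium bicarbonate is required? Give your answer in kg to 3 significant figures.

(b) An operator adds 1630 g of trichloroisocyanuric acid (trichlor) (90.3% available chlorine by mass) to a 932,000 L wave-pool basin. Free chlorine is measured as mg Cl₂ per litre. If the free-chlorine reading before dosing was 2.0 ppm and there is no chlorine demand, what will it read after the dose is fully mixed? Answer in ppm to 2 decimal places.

(a) Alkalinity to add: (114 − 57) = 57 mg/L as CaCO₃ × 399,000 L = 22,740 g as CaCO₃.
(a) Equivalents: 22,740 g ÷ 50 g/eq = 454.9 eq.
(a) NaHCO₃ supplies 1 eq per mole → 454.9 mol.
(a) Mass: 454.9 mol × 84 g/mol = 38,210 g.

(b) Available chlorine delivered: 1630 g × 0.903 = 1472 g as Cl₂.
(b) Concentration rise: 1472 g / 932,000 L = 1.579 mg/L = 1.58 ppm.
(b) Final FC: 2.0 + 1.58 = 3.58 ppm.

(a) 38.2 kg; (b) 3.58 ppm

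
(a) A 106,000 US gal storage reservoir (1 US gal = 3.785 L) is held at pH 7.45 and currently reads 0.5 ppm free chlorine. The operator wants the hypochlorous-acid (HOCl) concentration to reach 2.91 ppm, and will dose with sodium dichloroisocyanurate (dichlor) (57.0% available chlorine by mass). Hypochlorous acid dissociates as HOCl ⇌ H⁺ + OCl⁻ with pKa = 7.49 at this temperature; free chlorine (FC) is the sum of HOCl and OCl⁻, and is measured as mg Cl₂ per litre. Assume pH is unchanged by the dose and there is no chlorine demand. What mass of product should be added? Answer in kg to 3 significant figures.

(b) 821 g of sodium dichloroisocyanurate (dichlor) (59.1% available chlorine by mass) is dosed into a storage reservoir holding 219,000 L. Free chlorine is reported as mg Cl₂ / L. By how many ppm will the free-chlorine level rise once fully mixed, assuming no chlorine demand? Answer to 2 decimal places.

(a) 3.56 kg; (b) 2.22 ppm

(a) Volume: 106,000 US gal × 3.785 L/gal = 401,210 L.
(a) [OCl⁻]/[HOCl] = 10^(pH − pKa) = 10^(7.45 − 7.49) = 0.912; fraction as HOCl = 1/(1 + 0.912) = 0.523.
(a) Free chlorine required for 2.91 ppm HOCl: 2.91 / 0.523 = 5.564 ppm.
(a) FC to add: 5.564 − 0.5 = 5.064 mg/L as Cl₂.
(a) Cl₂ equivalent: 5.064 mg/L × 401,210 L = 2032 g.
(a) Product at 57.0% available Cl: 2032 / 0.57 = 3564 g.

(b) Available chlorine delivered: 821 g × 0.591 = 485.2 g as Cl₂.
(b) Concentration rise: 485.2 g / 219,000 L = 2.216 mg/L = 2.22 ppm.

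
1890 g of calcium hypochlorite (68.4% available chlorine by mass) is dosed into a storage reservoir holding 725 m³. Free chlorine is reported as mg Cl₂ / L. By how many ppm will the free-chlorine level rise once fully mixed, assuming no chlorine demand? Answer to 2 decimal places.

Volume: 725 m³ = 725,000 L.
Available chlorine delivered: 1890 g × 0.684 = 1293 g as Cl₂.
Concentration rise: 1293 g / 725,000 L = 1.783 mg/L = 1.78 ppm.

1.78 ppm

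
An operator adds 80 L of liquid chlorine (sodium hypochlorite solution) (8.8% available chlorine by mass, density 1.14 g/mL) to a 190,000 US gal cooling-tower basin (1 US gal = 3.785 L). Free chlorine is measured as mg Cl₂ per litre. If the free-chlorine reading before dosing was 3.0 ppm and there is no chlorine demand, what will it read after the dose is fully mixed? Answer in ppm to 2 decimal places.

Volume: 190,000 US gal × 3.785 L/gal = 719,150 L.
Mass of solution: 80 L × 1000 mL/L × 1.14 g/mL = 91,200 g.
Available chlorine delivered: 91,200 g × 0.088 = 8026 g as Cl₂.
Concentration rise: 8026 g / 719,150 L = 11.16 mg/L = 11.16 ppm.
Final FC: 3.0 + 11.16 = 14.16 ppm.

14.16 ppm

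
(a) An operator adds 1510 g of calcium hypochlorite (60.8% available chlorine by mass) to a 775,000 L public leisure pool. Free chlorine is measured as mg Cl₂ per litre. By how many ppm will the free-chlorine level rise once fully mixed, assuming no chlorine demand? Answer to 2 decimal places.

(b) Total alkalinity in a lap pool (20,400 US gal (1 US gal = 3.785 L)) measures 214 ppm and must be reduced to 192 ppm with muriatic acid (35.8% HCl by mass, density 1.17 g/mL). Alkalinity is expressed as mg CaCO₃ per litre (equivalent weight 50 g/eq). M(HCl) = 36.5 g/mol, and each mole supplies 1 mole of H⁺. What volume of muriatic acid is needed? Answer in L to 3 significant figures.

(a) Available chlorine delivered: 1510 g × 0.608 = 918.1 g as Cl₂.
(a) Concentration rise: 918.1 g / 775,000 L = 1.185 mg/L = 1.18 ppm.

(b) Volume: 20,400 US gal × 3.785 L/gal = 77,214 L.
(b) Alkalinity to neutralize: (214 − 192) = 22 mg/L as CaCO₃ × 77,214 L = 1699 g as CaCO₃.
(b) Equivalents of H⁺ required: 1699 ÷ 50 g/eq = 33.97 eq = 33.97 mol HCl.
(b) Mass of HCl: 33.97 × 36.5 = 1240 g.
(b) Mass of 35.8% solution: 1240 / 0.358 = 3464 g.
(b) Volume: 3464 g ÷ 1.17 g/mL = 2961 mL.

(a) 1.18 ppm; (b) 2.96 L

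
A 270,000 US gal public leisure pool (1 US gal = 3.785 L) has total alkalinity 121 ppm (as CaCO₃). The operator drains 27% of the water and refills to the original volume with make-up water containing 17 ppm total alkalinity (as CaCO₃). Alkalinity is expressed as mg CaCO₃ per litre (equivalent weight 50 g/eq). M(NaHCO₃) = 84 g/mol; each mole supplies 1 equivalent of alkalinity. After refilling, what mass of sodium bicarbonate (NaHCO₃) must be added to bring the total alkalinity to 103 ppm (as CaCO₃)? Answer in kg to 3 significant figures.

Volume: 270,000 US gal × 3.785 L/gal = 1,021,950 L.
After draining 27% and refilling: 121 × 0.73 + 17 × 0.27 = 92.92 ppm.
Deficit to target: 103 − 92.92 = 10.08 mg/L.
As CaCO₃: 10.08 mg/L × 1,021,950 L = 10,300 g; ÷ 50 g/eq ÷ 1 = 206 mol NaHCO₃.
Mass: 206 × 84 = 17,310 g.

17.3 kg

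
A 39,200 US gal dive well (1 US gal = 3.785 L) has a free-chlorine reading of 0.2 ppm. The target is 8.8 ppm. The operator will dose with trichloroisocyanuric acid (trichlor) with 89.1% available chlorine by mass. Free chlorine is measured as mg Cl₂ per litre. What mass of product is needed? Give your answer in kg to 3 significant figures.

Volume: 39,200 US gal × 3.785 L/gal = 148,372 L.
Chlorine deficit: 8.8 − 0.2 = 8.6 ppm = 8.6 mg/L as Cl₂.
Cl₂ equivalent needed: 8.6 mg/L × 148,372 L = 1,276,000 mg = 1276 g.
Product at 89.1% available chlorine: 1276 / 0.891 = 1432 g.

1.43 kg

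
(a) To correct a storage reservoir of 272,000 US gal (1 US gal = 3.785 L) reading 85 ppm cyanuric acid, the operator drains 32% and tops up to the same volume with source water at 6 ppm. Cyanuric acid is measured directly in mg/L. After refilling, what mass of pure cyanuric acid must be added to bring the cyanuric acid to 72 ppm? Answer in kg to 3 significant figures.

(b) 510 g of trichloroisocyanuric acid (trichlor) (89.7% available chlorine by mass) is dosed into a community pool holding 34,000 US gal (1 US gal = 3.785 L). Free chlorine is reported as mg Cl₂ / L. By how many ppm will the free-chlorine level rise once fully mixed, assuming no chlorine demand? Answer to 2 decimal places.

(a) 12.6 kg; (b) 3.55 ppm

(a) Volume: 272,000 US gal × 3.785 L/gal = 1,029,520 L.
(a) After draining 32% and refilling: 85 × 0.68 + 6 × 0.32 = 59.72 ppm.
(a) Deficit to target: 72 − 59.72 = 12.28 mg/L.
(a) Mass: 12.28 mg/L × 1,029,520 L = 12,640 g cyanuric acid.

(b) Volume: 34,000 US gal × 3.785 L/gal = 128,690 L.
(b) Available chlorine delivered: 510 g × 0.897 = 457.5 g as Cl₂.
(b) Concentration rise: 457.5 g / 128,690 L = 3.555 mg/L = 3.55 ppm.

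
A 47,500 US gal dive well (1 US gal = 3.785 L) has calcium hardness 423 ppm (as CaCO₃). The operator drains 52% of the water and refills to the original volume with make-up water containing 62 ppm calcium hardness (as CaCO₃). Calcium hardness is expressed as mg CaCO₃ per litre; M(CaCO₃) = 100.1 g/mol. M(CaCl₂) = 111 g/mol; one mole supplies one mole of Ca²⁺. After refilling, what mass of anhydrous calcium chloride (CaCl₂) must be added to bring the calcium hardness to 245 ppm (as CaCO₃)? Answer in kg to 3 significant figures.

1.94 kg

Volume: 47,500 US gal × 3.785 L/gal = 179,788 L.
After draining 52% and refilling: 423 × 0.48 + 62 × 0.52 = 235.28 ppm.
Deficit to target: 245 − 235.28 = 9.72 mg/L.
As CaCO₃: 9.72 mg/L × 179,788 L = 1748 g; ÷ 100.1 = 17.46 mol Ca²⁺.
Mass: 17.46 × 111 = 1938 g.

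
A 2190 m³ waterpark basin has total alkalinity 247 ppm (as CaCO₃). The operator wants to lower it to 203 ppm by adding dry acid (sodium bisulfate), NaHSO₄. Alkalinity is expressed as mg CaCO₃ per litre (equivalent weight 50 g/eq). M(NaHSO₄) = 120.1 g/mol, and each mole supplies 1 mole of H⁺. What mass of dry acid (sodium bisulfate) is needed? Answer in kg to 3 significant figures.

231 kg

Volume: 2190 m³ = 2,190,000 L.
Alkalinity to neutralize: (247 − 203) = 44 mg/L as CaCO₃ × 2,190,000 L = 96,360 g as CaCO₃.
Equivalents of H⁺ required: 96,360 ÷ 50 g/eq = 1927 eq = 1927 mol NaHSO₄.
Mass of NaHSO₄: 1927 × 120.1 = 231,500 g.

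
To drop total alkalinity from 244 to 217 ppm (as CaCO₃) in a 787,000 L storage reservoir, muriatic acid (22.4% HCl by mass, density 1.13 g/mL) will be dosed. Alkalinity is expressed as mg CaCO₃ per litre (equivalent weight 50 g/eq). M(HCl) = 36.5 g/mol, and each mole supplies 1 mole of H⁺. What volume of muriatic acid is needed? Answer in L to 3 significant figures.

61.3 L

Alkalinity to neutralize: (244 − 217) = 27 mg/L as CaCO₃ × 787,000 L = 21,250 g as CaCO₃.
Equivalents of H⁺ required: 21,250 ÷ 50 g/eq = 425 eq = 425 mol HCl.
Mass of HCl: 425 × 36.5 = 15,510 g.
Mass of 22.4% solution: 15,510 / 0.224 = 69,250 g.
Volume: 69,250 g ÷ 1.13 g/mL = 61,280 mL.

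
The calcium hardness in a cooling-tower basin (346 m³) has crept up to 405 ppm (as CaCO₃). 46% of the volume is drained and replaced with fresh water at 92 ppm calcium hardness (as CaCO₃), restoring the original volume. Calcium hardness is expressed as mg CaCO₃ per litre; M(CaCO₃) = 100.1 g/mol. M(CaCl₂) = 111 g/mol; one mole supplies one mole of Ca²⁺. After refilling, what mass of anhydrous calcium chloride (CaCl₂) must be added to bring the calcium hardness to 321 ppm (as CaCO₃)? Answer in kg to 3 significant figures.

23.0 kg

Volume: 346 m³ = 346,000 L.
After draining 46% and refilling: 405 × 0.54 + 92 × 0.46 = 261.02 ppm.
Deficit to target: 321 − 261.02 = 59.98 mg/L.
As CaCO₃: 59.98 mg/L × 346,000 L = 20,750 g; ÷ 100.1 = 207.3 mol Ca²⁺.
Mass: 207.3 × 111 = 23,010 g.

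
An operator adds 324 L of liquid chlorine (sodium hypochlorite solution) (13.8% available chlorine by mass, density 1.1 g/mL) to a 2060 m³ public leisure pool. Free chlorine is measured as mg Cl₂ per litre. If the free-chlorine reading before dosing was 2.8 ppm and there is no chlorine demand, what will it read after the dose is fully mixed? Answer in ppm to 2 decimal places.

Volume: 2060 m³ = 2,060,000 L.
Mass of solution: 324 L × 1000 mL/L × 1.1 g/mL = 356,400 g.
Available chlorine delivered: 356,400 g × 0.138 = 49,180 g as Cl₂.
Concentration rise: 49,180 g / 2,060,000 L = 23.88 mg/L = 23.88 ppm.
Final FC: 2.8 + 23.88 = 26.68 ppm.

26.68 ppm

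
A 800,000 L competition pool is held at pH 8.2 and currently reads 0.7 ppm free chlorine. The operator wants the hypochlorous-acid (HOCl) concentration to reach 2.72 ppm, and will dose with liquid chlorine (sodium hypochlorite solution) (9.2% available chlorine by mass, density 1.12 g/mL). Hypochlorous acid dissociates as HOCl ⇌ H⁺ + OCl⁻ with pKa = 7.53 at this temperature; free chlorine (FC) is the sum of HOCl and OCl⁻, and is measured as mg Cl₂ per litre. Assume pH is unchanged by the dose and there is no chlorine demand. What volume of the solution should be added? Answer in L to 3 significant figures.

114 L

[OCl⁻]/[HOCl] = 10^(pH − pKa) = 10^(8.2 − 7.53) = 4.677; fraction as HOCl = 1/(1 + 4.677) = 0.1761.
Free chlorine required for 2.72 ppm HOCl: 2.72 / 0.1761 = 15.44 ppm.
FC to add: 15.44 − 0.7 = 14.74 mg/L as Cl₂.
Cl₂ equivalent: 14.74 mg/L × 800,000 L = 11,790 g.
Product at 9.2% available Cl: 11,790 / 0.092 = 128,200 g.
Volume: 128,200 g ÷ 1.12 g/mL = 114,500 mL.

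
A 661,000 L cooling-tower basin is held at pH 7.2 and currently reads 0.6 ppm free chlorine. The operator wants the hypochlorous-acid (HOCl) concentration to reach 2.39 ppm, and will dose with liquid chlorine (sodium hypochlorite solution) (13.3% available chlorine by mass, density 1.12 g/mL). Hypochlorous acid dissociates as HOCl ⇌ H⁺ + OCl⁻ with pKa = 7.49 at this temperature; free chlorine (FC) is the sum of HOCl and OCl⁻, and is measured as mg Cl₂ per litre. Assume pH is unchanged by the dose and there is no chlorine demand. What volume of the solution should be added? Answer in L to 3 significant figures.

[OCl⁻]/[HOCl] = 10^(pH − pKa) = 10^(7.2 − 7.49) = 0.5129; fraction as HOCl = 1/(1 + 0.5129) = 0.661.
Free chlorine required for 2.39 ppm HOCl: 2.39 / 0.661 = 3.616 ppm.
FC to add: 3.616 − 0.6 = 3.016 mg/L as Cl₂.
Cl₂ equivalent: 3.016 mg/L × 661,000 L = 1993 g.
Product at 13.3% available Cl: 1993 / 0.133 = 14,990 g.
Volume: 14,990 g ÷ 1.12 g/mL = 13,380 mL.

13.4 L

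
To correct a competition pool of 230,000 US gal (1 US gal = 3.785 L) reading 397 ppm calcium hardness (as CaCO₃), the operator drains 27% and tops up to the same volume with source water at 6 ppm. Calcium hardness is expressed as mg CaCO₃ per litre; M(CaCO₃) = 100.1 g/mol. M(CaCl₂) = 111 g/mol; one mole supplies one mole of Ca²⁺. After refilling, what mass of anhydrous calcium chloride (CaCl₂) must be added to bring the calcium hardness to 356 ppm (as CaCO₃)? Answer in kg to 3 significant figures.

62.3 kg

Volume: 230,000 US gal × 3.785 L/gal = 870,550 L.
After draining 27% and refilling: 397 × 0.73 + 6 × 0.27 = 291.43 ppm.
Deficit to target: 356 − 291.43 = 64.57 mg/L.
As CaCO₃: 64.57 mg/L × 870,550 L = 56,210 g; ÷ 100.1 = 561.6 mol Ca²⁺.
Mass: 561.6 × 111 = 62,330 g.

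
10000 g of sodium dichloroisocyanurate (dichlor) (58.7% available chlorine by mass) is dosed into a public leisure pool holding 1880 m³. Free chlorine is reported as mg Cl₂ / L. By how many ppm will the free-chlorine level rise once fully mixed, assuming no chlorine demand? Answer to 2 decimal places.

Volume: 1880 m³ = 1,880,000 L.
Available chlorine delivered: 10,000 g × 0.587 = 5870 g as Cl₂.
Concentration rise: 5870 g / 1,880,000 L = 3.122 mg/L = 3.12 ppm.

3.12 ppm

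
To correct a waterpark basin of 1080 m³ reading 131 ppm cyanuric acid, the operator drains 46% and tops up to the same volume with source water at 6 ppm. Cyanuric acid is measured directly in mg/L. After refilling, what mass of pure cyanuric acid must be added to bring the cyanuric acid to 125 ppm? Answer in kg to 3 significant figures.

55.6 kg

Volume: 1080 m³ = 1,080,000 L.
After draining 46% and refilling: 131 × 0.54 + 6 × 0.46 = 73.5 ppm.
Deficit to target: 125 − 73.5 = 51.5 mg/L.
Mass: 51.5 mg/L × 1,080,000 L = 55,620 g cyanuric acid.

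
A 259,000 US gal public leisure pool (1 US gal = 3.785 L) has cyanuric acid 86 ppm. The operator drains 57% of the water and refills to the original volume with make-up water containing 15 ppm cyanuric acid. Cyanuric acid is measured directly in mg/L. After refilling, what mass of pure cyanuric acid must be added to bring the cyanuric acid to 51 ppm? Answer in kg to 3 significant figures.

5.36 kg

Volume: 259,000 US gal × 3.785 L/gal = 980,315 L.
After draining 57% and refilling: 86 × 0.43 + 15 × 0.57 = 45.53 ppm.
Deficit to target: 51 − 45.53 = 5.47 mg/L.
Mass: 5.47 mg/L × 980,315 L = 5362 g cyanuric acid.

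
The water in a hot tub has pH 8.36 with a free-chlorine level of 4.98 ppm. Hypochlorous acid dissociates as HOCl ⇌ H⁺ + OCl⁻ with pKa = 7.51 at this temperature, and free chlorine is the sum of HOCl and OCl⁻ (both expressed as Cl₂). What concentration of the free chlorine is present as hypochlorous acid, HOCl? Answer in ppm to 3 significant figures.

0.616 ppm

[OCl⁻]/[HOCl] = 10^(pH − pKa) = 10^(8.36 − 7.51) = 10^0.85 = 7.079.
Fraction as HOCl = 1 / (1 + 7.079) = 0.1238.
HOCl = 0.1238 × 4.98 ppm = 0.6164 ppm.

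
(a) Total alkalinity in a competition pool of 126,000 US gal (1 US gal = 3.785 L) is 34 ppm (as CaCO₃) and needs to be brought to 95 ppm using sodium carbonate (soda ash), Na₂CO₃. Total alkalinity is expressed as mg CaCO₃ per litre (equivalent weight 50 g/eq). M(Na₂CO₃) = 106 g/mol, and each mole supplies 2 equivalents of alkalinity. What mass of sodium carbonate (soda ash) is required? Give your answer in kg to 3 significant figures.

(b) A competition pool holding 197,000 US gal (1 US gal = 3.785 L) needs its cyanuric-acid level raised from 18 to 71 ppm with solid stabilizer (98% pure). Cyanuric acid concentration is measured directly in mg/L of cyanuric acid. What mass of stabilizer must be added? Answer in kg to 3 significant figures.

(a) 30.8 kg; (b) 40.3 kg

(a) Volume: 126,000 US gal × 3.785 L/gal = 476,910 L.
(a) Alkalinity to add: (95 − 34) = 61 mg/L as CaCO₃ × 476,910 L = 29,090 g as CaCO₃.
(a) Equivalents: 29,090 g ÷ 50 g/eq = 581.8 eq.
(a) Each mole of Na₂CO₃ supplies 2 eq, so 581.8 / 2 = 290.9 mol.
(a) Mass: 290.9 mol × 106 g/mol = 30,840 g.

(b) Volume: 197,000 US gal × 3.785 L/gal = 745,645 L.
(b) CYA to add: (71 − 18) = 53 mg/L × 745,645 L = 39,520 g cyanuric acid.
(b) At 98% purity: 39,520 / 0.98 = 40,330 g product.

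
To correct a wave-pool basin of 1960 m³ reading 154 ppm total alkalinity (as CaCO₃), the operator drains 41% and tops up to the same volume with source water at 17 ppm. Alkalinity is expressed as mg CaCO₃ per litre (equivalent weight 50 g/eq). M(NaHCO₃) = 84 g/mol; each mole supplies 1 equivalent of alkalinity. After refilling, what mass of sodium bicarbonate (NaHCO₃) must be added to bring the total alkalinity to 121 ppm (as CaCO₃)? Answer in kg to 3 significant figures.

Volume: 1960 m³ = 1,960,000 L.
After draining 41% and refilling: 154 × 0.59 + 17 × 0.41 = 97.83 ppm.
Deficit to target: 121 − 97.83 = 23.17 mg/L.
As CaCO₃: 23.17 mg/L × 1,960,000 L = 45,410 g; ÷ 50 g/eq ÷ 1 = 908.3 mol NaHCO₃.
Mass: 908.3 × 84 = 76,290 g.

76.3 kg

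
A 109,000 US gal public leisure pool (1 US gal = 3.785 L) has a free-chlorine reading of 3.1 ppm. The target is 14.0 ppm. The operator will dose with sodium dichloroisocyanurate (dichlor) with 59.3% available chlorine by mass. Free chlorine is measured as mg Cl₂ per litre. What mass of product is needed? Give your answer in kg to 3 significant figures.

Volume: 109,000 US gal × 3.785 L/gal = 412,565 L.
Chlorine deficit: 14.0 − 3.1 = 10.9 ppm = 10.9 mg/L as Cl₂.
Cl₂ equivalent needed: 10.9 mg/L × 412,565 L = 4,497,000 mg = 4497 g.
Product at 59.3% available chlorine: 4497 / 0.593 = 7583 g.

7.58 kg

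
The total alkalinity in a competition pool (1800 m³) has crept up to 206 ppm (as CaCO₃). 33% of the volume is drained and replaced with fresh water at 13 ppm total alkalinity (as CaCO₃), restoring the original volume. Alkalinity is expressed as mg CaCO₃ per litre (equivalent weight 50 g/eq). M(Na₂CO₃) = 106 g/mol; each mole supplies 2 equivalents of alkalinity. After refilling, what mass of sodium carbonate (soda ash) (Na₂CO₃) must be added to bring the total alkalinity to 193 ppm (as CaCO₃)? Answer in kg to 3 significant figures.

Volume: 1800 m³ = 1,800,000 L.
After draining 33% and refilling: 206 × 0.67 + 13 × 0.33 = 142.31 ppm.
Deficit to target: 193 − 142.31 = 50.69 mg/L.
As CaCO₃: 50.69 mg/L × 1,800,000 L = 91,240 g; ÷ 50 g/eq ÷ 2 = 912.4 mol Na₂CO₃.
Mass: 912.4 × 106 = 96,720 g.

96.7 kg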